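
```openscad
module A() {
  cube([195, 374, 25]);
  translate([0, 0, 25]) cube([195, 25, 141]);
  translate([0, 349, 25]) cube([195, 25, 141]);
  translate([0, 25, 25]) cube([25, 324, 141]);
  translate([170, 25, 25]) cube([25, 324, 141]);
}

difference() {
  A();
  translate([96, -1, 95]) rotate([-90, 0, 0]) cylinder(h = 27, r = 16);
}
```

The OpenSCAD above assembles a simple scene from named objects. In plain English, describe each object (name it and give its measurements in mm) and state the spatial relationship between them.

A is an open storage box with external size 195×374×166 mm and wall thickness 25 mm (the base is also 25 mm thick). The base covers the whole footprint; the four walls stand on the base, with the y-facing walls full-width and the x-facing walls fitting between their inner faces.

The open box has a circular hole of radius 16 mm through its front wall, centred at (x = 96, z = 95).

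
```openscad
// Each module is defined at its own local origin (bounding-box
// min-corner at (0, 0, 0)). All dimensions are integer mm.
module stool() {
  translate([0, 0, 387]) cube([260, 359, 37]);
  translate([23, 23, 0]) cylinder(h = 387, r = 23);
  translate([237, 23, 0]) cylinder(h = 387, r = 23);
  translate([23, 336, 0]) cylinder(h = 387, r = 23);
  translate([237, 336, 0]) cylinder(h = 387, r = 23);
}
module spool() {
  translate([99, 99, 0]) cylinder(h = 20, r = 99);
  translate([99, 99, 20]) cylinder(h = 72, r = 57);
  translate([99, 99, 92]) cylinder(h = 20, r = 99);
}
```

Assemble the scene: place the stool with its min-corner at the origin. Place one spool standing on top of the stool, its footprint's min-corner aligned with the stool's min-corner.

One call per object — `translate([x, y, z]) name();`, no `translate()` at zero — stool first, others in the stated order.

stool();
translate([0, 0, 424]) spool();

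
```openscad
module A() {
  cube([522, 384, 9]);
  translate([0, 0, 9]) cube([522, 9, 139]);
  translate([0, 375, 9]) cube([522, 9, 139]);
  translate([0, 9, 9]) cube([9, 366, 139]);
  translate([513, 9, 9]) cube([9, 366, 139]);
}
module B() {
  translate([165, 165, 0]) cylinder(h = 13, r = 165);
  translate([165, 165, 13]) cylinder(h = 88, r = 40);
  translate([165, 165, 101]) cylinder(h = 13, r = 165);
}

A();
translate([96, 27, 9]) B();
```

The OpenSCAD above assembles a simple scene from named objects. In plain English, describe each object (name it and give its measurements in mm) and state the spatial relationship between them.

A is an open storage box with external size 522×384×148 mm and wall thickness 9 mm (the base is also 9 mm thick). The base covers the whole footprint; the four walls stand on the base, with the y-facing walls full-width and the x-facing walls fitting between their inner faces.

B is a spool: two coaxial disc flanges of radius 165 mm and thickness 13 mm, joined by a core cylinder of radius 40 mm and height 88 mm. The lower flange rests on z = 0 and the three cylinders share a vertical axis.

The spool sits inside the open box, centred.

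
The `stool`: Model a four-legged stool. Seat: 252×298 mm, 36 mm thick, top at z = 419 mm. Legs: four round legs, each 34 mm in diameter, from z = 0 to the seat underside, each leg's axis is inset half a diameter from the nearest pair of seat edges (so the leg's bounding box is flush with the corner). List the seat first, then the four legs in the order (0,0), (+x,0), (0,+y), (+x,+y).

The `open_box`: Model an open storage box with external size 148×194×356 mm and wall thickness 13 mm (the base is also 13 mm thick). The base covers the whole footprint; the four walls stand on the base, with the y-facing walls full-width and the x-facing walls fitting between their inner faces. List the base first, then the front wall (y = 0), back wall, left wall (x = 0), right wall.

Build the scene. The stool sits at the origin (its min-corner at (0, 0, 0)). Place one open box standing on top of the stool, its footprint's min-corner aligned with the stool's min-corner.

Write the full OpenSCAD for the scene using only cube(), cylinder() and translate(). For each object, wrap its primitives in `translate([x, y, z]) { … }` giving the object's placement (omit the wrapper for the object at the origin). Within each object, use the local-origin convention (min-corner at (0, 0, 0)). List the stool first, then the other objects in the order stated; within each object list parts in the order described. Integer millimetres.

translate([0, 0, 383]) cube([252, 298, 36]);
translate([17, 17, 0]) cylinder(h = 383, r = 17);
translate([235, 17, 0]) cylinder(h = 383, r = 17);
translate([17, 281, 0]) cylinder(h = 383, r = 17);
translate([235, 281, 0]) cylinder(h = 383, r = 17);
translate([0, 0, 419]) {
  cube([148, 194, 13]);
  translate([0, 0, 13]) cube([148, 13, 343]);
  translate([0, 181, 13]) cube([148, 13, 343]);
  translate([0, 13, 13]) cube([13, 168, 343]);
  translate([135, 13, 13]) cube([13, 168, 343]);
}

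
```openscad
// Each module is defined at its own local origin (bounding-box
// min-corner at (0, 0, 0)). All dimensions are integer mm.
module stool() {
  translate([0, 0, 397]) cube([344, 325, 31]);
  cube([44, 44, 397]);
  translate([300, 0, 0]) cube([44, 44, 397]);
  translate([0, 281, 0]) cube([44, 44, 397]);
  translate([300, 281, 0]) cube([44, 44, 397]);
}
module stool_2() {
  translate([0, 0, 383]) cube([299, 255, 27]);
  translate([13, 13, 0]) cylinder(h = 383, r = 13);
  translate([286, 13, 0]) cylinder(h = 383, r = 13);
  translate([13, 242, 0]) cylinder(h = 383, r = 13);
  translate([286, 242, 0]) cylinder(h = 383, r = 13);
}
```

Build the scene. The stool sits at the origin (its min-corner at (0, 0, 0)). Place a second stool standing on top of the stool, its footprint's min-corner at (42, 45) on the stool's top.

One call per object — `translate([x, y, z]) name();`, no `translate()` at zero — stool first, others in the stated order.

stool();
translate([42, 45, 428]) stool_2();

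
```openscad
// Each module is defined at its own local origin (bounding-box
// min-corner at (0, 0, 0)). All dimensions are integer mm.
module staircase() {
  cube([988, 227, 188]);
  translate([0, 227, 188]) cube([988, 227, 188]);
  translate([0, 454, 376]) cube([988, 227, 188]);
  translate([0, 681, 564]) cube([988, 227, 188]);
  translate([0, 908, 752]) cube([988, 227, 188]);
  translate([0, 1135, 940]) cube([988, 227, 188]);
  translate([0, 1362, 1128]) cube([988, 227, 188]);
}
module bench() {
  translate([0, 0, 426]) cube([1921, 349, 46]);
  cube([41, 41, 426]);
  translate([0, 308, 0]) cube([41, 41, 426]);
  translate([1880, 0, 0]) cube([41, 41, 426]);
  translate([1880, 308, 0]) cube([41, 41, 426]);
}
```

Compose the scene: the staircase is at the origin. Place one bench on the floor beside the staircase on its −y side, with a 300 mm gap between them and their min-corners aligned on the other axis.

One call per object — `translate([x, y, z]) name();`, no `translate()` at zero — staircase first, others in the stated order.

staircase();
translate([0, -649, 0]) bench();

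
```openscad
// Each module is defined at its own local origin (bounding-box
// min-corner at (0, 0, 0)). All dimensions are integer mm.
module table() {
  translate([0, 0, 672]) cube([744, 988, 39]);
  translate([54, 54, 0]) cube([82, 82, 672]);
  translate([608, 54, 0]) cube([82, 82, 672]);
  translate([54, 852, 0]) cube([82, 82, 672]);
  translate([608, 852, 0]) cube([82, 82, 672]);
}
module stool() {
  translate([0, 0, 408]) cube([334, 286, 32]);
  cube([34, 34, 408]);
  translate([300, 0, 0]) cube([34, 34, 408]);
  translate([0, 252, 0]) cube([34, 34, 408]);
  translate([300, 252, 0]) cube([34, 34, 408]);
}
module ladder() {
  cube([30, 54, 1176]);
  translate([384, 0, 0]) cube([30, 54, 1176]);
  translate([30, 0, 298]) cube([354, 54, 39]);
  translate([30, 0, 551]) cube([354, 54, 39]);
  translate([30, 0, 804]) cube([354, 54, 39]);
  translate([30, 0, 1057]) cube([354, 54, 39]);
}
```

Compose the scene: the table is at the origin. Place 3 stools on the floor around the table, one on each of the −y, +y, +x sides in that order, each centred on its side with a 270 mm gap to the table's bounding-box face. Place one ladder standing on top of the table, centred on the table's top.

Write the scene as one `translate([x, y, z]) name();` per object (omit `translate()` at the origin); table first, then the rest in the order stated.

table();
translate([205, -556, 0]) stool();
translate([205, 1258, 0]) stool();
translate([1014, 351, 0]) stool();
translate([165, 467, 711]) ladder();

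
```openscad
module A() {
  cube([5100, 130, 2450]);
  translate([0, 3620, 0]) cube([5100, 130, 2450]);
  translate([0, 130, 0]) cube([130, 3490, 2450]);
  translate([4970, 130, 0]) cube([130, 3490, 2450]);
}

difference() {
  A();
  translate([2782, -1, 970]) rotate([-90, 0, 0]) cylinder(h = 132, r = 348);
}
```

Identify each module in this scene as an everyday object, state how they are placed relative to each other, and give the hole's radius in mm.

The subtracted cylinder has r = 348 mm.

A is a house frame. The house frame has a circular hole through its front wall. The hole's radius is 348 mm.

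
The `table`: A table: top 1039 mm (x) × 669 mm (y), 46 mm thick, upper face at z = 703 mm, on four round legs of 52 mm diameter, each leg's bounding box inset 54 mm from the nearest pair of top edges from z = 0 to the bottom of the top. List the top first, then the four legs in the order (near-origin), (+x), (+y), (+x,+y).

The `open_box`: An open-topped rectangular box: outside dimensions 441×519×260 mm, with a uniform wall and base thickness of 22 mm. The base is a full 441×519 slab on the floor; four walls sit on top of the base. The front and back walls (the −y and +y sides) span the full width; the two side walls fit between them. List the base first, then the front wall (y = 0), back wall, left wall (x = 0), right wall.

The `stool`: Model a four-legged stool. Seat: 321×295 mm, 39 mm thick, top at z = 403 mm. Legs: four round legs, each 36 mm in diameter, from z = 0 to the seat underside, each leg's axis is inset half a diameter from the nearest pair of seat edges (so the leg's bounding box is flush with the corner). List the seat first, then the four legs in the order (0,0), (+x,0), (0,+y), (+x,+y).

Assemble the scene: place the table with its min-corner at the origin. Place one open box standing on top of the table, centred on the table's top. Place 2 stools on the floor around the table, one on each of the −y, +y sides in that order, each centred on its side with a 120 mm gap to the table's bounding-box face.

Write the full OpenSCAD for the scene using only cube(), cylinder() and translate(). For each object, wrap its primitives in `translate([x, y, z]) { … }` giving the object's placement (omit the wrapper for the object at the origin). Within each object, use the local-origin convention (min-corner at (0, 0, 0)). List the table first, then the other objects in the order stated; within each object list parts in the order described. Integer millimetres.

translate([0, 0, 657]) cube([1039, 669, 46]);
translate([80, 80, 0]) cylinder(h = 657, r = 26);
translate([959, 80, 0]) cylinder(h = 657, r = 26);
translate([80, 589, 0]) cylinder(h = 657, r = 26);
translate([959, 589, 0]) cylinder(h = 657, r = 26);
translate([299, 75, 703]) {
  cube([441, 519, 22]);
  translate([0, 0, 22]) cube([441, 22, 238]);
  translate([0, 497, 22]) cube([441, 22, 238]);
  translate([0, 22, 22]) cube([22, 475, 238]);
  translate([419, 22, 22]) cube([22, 475, 238]);
}
translate([359, -415, 0]) {
  translate([0, 0, 364]) cube([321, 295, 39]);
  translate([18, 18, 0]) cylinder(h = 364, r = 18);
  translate([303, 18, 0]) cylinder(h = 364, r = 18);
  translate([18, 277, 0]) cylinder(h = 364, r = 18);
  translate([303, 277, 0]) cylinder(h = 364, r = 18);
}
translate([359, 789, 0]) {
  translate([0, 0, 364]) cube([321, 295, 39]);
  translate([18, 18, 0]) cylinder(h = 364, r = 18);
  translate([303, 18, 0]) cylinder(h = 364, r = 18);
  translate([18, 277, 0]) cylinder(h = 364, r = 18);
  translate([303, 277, 0]) cylinder(h = 364, r = 18);
}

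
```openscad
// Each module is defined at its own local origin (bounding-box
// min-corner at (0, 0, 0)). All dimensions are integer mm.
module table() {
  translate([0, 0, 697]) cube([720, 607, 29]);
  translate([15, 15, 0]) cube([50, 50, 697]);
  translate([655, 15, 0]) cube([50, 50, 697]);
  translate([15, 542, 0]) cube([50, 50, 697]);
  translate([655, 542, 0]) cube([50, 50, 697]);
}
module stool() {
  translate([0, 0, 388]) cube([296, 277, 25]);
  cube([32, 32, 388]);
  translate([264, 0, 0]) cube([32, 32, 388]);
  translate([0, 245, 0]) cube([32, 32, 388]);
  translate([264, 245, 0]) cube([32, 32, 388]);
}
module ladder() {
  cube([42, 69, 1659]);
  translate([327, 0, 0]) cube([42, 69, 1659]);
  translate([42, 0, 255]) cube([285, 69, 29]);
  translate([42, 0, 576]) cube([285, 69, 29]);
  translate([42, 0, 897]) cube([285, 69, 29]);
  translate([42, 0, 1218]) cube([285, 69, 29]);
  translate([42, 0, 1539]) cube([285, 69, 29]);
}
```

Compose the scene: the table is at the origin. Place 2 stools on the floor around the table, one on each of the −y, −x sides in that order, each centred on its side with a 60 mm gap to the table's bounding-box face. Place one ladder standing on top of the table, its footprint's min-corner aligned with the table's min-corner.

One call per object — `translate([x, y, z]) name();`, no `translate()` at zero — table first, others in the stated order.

table();
translate([212, -337, 0]) stool();
translate([-356, 165, 0]) stool();
translate([0, 0, 726]) ladder();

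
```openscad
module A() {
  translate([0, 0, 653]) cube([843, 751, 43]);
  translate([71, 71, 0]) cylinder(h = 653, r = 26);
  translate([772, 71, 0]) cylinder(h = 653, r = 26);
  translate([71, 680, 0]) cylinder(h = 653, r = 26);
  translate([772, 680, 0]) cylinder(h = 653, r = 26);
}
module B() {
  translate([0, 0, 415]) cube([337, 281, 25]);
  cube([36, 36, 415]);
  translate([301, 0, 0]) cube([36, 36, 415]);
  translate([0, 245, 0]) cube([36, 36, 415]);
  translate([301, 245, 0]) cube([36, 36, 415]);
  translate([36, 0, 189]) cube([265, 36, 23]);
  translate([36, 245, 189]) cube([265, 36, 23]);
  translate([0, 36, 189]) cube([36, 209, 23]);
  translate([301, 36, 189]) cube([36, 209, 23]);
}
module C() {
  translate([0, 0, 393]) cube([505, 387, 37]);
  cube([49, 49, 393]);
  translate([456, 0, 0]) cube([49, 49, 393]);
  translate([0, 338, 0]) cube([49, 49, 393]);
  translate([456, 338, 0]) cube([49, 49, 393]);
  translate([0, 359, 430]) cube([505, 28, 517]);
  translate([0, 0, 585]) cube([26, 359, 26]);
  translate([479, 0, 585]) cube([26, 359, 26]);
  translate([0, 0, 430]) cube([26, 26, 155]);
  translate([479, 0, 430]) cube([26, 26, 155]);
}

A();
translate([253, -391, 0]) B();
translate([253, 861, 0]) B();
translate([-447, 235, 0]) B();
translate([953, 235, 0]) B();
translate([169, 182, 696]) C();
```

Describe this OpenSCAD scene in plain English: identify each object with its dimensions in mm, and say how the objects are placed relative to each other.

A is a table: top 843 mm (x) × 751 mm (y), 43 mm thick, upper face at z = 696 mm, on four round legs of 52 mm diameter, each leg's bounding box inset 45 mm from the nearest pair of top edges, running from z = 0 to the bottom of the top.

B is a simple wooden stool: a rectangular seat 337 mm (x) by 281 mm (y), 25 mm thick, top face at z = 440 mm, on four square legs, each 36×36 mm in cross-section. The legs rest on z = 0, each flush with a corner of the seat. Four stretchers, 36 mm wide and 23 mm tall, connect adjacent legs with their undersides at z = 189 mm, each running between the inner faces of the legs it joins and aligned with the legs' outer faces on the other axis.

C is a chair: 505×387 mm seat, 37 mm thick, top at z = 430 mm, on four 49 mm square corner legs flush with the seat edges. A 28 mm thick backrest slab spans the full seat width, extending 517 mm above the seat top, its back face flush with the seat's +y edge. Two armrests of 26×26 mm section run along each side from the seat's front edge to the front of the backrest, top faces 181 mm above the seat top and outer faces flush with the seat's x-edges; a 26×26 mm post under the front of each armrest stands on the seat at the front corner.

Four stools sit around the table at the −y, +y, −x, +x sides. The chair is on top of the table, centred.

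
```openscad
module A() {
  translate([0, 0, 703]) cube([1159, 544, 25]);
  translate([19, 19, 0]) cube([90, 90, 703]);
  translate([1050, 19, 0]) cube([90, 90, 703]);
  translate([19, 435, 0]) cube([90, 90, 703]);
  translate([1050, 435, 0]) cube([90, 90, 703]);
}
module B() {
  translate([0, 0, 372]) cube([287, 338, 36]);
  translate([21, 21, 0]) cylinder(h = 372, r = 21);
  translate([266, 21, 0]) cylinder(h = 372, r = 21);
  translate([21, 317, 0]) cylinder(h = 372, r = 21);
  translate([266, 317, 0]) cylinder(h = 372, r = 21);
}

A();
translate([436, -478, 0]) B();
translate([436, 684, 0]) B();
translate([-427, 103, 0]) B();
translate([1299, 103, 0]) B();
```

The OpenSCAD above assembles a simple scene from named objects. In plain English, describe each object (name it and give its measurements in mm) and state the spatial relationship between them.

A is a table: top 1159 mm (x) × 544 mm (y), 25 mm thick, upper face at z = 728 mm, on four 90×90 mm square legs, each inset 19 mm from the nearest pair of top edges, running from z = 0 to the bottom of the top.

B is a four-legged stool. The seat is a 287×338×36 mm slab whose top surface is at z = 408 mm; four round legs, each 42 mm in diameter, run from the floor (z = 0) to the underside of the seat, each leg's axis is inset half a diameter from the nearest pair of seat edges (so the leg's bounding box is flush with the corner).

Four stools sit around the table at the −y, +y, −x, +x sides.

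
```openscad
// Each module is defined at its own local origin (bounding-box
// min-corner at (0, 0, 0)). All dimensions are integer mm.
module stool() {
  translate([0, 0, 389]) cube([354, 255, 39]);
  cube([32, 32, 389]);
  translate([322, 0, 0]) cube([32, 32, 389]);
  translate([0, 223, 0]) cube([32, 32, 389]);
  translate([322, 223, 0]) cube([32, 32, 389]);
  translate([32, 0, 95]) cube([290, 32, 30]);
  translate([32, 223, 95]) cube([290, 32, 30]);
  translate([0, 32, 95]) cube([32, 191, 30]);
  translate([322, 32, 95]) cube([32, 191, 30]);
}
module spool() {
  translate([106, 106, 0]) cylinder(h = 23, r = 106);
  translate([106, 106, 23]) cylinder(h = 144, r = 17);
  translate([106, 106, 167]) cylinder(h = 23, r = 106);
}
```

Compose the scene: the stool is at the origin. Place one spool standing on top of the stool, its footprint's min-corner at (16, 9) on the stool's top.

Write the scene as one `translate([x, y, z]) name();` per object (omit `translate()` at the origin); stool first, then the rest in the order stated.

stool();
translate([16, 9, 428]) spool();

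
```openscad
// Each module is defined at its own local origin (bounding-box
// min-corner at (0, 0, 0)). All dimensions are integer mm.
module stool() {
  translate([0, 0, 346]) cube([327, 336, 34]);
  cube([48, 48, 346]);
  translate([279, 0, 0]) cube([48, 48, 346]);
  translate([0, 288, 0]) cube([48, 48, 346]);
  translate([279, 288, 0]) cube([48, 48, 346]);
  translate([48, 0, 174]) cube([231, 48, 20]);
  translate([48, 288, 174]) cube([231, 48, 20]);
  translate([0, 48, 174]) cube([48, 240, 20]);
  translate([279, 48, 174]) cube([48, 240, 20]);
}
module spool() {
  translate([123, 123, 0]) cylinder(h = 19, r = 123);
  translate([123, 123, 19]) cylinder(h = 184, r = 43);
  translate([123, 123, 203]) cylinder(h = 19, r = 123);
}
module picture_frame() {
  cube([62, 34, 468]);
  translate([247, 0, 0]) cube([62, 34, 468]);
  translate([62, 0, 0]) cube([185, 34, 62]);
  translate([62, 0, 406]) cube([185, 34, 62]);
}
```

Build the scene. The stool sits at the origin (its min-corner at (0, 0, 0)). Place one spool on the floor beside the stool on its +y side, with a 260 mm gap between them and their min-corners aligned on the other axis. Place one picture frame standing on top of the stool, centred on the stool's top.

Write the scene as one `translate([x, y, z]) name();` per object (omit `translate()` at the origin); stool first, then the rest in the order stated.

stool();
translate([0, 596, 0]) spool();
translate([9, 151, 380]) picture_frame();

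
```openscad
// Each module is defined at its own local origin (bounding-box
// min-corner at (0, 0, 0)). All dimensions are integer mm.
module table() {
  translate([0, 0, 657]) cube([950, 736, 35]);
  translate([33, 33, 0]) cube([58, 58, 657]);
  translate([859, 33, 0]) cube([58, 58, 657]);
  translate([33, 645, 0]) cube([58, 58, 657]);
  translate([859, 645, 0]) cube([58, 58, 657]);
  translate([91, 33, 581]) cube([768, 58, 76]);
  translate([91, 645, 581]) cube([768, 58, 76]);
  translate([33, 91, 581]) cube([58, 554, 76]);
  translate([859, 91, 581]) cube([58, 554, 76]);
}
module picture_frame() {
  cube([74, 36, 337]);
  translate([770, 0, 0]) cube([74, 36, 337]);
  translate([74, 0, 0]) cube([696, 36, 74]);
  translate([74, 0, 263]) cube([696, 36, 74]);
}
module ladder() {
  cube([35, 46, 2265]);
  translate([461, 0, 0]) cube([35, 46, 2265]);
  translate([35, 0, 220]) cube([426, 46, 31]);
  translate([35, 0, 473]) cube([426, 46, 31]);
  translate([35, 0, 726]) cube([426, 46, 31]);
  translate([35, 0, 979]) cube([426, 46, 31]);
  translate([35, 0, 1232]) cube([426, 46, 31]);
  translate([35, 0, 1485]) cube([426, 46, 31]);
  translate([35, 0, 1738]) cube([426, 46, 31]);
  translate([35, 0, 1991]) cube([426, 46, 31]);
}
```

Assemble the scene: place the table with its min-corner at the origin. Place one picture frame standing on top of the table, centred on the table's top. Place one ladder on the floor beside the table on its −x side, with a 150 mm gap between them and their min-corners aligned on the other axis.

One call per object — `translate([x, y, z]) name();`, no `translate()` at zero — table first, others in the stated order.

table();
translate([53, 350, 692]) picture_frame();
translate([-646, 0, 0]) ladder();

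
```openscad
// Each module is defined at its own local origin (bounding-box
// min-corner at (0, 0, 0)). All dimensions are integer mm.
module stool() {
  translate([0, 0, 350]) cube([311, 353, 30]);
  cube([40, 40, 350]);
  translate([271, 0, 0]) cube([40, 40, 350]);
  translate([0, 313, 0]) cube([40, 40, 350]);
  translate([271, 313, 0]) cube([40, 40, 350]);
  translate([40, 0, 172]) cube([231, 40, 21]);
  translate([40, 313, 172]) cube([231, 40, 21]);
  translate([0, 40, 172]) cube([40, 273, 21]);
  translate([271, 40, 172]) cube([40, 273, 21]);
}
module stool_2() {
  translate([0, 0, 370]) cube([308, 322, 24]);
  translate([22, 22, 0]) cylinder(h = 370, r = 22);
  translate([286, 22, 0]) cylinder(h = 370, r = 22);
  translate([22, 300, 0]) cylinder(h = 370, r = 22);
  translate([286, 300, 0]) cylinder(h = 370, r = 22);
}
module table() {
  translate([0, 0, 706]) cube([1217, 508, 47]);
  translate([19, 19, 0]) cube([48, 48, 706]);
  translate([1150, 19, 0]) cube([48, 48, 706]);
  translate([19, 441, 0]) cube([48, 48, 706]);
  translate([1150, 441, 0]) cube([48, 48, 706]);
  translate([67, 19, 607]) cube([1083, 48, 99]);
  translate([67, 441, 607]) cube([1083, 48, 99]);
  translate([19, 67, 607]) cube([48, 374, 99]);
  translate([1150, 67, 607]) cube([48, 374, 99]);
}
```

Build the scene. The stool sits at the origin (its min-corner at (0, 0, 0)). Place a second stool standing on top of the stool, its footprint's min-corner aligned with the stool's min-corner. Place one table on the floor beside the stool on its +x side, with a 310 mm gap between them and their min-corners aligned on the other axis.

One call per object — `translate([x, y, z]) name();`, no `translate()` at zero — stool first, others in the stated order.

stool();
translate([0, 0, 380]) stool_2();
translate([621, 0, 0]) table();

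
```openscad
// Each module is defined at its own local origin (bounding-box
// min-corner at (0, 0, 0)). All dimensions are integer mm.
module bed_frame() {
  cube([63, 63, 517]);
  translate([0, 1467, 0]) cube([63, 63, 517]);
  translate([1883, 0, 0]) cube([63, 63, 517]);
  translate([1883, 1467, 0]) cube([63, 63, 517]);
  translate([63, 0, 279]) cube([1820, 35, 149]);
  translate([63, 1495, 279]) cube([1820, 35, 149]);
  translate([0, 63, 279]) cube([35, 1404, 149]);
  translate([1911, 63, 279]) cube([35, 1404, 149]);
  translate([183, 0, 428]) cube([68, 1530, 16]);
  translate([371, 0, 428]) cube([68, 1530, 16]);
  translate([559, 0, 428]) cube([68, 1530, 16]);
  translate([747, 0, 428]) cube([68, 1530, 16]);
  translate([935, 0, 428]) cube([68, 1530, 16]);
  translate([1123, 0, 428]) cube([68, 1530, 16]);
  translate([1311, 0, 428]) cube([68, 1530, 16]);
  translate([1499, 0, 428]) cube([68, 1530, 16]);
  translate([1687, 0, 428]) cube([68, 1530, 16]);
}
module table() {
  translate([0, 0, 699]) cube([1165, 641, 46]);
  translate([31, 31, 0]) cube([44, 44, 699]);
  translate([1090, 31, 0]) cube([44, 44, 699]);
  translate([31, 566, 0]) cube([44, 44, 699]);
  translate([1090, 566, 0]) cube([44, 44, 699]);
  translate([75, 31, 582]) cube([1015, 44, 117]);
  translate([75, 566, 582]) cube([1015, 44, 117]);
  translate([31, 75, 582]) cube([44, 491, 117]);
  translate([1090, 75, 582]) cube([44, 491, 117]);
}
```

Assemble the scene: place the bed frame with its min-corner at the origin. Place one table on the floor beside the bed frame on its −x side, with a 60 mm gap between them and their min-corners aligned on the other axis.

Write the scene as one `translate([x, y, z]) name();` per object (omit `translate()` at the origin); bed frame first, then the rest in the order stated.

bed_frame();
translate([-1225, 0, 0]) table();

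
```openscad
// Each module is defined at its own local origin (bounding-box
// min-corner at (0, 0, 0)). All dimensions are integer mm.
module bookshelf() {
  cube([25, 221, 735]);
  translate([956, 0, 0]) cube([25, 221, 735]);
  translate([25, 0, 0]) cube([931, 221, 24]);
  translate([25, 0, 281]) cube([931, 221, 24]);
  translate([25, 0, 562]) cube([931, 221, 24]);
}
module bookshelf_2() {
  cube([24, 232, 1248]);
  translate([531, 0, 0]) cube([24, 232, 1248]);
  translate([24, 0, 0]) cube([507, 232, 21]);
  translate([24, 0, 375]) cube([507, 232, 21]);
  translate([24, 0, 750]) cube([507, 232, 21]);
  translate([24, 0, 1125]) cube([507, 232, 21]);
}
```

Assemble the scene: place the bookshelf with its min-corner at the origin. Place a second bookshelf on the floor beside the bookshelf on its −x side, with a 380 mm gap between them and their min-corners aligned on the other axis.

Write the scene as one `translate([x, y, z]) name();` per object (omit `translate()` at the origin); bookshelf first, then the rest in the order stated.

bookshelf();
translate([-935, 0, 0]) bookshelf_2();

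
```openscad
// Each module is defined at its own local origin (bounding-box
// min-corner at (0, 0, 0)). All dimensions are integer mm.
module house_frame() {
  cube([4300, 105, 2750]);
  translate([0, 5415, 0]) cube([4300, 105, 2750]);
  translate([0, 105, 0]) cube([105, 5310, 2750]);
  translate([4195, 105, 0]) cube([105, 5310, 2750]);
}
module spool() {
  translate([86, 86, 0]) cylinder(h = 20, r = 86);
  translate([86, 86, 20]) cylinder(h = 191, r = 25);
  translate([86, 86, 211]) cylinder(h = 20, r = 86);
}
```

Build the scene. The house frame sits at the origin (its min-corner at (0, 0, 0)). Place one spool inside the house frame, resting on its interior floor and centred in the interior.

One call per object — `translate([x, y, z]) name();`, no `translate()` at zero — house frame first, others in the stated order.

house_frame();
translate([2064, 2674, 0]) spool();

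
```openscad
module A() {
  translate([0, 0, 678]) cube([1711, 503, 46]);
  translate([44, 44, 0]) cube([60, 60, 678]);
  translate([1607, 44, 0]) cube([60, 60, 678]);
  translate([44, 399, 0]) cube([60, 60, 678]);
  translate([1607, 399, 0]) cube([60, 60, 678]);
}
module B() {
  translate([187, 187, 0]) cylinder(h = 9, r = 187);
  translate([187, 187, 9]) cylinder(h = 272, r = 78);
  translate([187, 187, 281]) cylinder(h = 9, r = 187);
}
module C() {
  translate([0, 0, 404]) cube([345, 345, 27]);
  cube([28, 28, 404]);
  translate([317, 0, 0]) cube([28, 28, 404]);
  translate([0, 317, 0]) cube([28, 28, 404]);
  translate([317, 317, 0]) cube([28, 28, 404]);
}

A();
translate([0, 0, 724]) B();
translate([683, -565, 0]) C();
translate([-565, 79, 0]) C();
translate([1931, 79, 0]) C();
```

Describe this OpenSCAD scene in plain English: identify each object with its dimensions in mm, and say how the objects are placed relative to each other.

A is a table with a 1711×503 mm rectangular top, 46 mm thick, top surface at z = 724 mm, supported by four 60×60 mm square legs, each inset 44 mm from the nearest pair of top edges, running from the floor.

B is a spool: two coaxial disc flanges of radius 187 mm and thickness 9 mm, joined by a core cylinder of radius 78 mm and height 272 mm. The lower flange rests on z = 0 and the three cylinders share a vertical axis.

C is a four-legged stool. The seat is a 345×345×27 mm slab whose top surface is at z = 431 mm; four square legs, each 28×28 mm in cross-section, run from the floor (z = 0) to the underside of the seat, each flush with a corner of the seat.

The spool is on top of the table. Three stools sit around the table at the −y, −x, +x sides.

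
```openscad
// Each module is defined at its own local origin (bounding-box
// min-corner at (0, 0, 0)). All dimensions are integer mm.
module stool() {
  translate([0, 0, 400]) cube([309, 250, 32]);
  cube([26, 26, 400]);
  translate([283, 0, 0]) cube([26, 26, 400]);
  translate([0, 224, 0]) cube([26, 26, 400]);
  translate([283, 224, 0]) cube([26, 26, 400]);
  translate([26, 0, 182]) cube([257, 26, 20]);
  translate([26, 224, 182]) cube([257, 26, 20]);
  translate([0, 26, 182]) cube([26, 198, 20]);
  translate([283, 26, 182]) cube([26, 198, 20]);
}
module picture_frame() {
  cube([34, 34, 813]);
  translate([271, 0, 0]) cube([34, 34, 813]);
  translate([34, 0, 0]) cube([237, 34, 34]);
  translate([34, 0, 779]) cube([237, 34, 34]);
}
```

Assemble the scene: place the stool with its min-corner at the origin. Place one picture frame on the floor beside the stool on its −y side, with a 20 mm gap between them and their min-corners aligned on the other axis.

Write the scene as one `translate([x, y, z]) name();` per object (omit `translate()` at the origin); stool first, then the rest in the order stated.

stool();
translate([0, -54, 0]) picture_frame();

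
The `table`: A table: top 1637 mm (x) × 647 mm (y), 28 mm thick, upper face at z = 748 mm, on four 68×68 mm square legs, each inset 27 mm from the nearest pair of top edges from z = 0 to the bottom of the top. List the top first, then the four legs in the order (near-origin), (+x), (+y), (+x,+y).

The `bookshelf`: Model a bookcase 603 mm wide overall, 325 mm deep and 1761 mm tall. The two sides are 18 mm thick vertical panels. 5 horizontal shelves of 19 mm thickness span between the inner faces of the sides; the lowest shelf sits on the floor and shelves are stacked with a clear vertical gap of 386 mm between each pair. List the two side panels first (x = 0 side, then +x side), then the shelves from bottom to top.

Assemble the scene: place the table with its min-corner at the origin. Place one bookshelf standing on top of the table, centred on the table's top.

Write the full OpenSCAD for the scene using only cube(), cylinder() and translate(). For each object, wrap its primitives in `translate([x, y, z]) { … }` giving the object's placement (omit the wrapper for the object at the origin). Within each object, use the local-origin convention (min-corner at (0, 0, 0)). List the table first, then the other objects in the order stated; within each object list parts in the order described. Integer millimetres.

translate([0, 0, 720]) cube([1637, 647, 28]);
translate([27, 27, 0]) cube([68, 68, 720]);
translate([1542, 27, 0]) cube([68, 68, 720]);
translate([27, 552, 0]) cube([68, 68, 720]);
translate([1542, 552, 0]) cube([68, 68, 720]);
translate([517, 161, 748]) {
  cube([18, 325, 1761]);
  translate([585, 0, 0]) cube([18, 325, 1761]);
  translate([18, 0, 0]) cube([567, 325, 19]);
  translate([18, 0, 405]) cube([567, 325, 19]);
  translate([18, 0, 810]) cube([567, 325, 19]);
  translate([18, 0, 1215]) cube([567, 325, 19]);
  translate([18, 0, 1620]) cube([567, 325, 19]);
}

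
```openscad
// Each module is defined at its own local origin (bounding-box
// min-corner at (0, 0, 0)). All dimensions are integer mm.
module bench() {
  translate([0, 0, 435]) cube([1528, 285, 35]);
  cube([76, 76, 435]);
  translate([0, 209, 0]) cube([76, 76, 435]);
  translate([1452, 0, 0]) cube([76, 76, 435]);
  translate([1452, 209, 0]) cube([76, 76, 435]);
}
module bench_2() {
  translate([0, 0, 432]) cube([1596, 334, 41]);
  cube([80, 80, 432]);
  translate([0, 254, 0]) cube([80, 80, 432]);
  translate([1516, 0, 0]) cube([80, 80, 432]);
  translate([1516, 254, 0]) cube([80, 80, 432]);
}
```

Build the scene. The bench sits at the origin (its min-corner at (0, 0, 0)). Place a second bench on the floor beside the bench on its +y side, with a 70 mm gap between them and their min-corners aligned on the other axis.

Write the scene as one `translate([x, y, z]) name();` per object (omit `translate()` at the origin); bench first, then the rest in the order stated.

bench();
translate([0, 355, 0]) bench_2();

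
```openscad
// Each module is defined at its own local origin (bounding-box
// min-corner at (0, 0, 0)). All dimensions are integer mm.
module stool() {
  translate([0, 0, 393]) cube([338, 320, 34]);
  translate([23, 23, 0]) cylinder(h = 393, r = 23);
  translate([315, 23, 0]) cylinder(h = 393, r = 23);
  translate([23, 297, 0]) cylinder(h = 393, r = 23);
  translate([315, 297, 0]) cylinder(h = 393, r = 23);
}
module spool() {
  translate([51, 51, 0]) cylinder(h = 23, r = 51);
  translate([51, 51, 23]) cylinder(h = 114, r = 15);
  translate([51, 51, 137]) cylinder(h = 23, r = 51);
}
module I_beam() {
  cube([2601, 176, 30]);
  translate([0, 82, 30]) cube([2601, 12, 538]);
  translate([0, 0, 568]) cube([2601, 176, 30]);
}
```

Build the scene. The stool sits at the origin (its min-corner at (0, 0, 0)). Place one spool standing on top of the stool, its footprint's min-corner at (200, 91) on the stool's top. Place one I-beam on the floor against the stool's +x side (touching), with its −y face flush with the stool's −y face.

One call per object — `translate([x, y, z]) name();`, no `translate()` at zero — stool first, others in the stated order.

stool();
translate([200, 91, 427]) spool();
translate([338, 0, 0]) I_beam();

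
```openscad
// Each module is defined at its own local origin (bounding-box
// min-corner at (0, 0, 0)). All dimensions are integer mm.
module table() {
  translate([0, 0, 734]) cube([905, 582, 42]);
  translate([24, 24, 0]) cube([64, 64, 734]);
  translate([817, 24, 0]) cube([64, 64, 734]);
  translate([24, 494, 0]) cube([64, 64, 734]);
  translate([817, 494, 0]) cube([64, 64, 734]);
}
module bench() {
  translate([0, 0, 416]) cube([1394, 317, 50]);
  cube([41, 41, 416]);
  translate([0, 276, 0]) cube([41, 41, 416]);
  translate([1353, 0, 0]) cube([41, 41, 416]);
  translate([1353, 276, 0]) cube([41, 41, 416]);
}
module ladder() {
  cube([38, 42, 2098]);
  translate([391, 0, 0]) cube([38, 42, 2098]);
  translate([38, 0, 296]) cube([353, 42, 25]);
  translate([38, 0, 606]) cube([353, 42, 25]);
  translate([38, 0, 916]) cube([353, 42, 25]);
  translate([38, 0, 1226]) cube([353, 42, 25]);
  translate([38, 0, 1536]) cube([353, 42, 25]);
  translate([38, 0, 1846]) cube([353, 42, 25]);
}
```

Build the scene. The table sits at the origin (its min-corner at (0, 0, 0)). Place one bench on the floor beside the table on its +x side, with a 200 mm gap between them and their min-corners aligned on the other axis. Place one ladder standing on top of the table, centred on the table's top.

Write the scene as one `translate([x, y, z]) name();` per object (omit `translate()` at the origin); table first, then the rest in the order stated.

table();
translate([1105, 0, 0]) bench();
translate([238, 270, 776]) ladder();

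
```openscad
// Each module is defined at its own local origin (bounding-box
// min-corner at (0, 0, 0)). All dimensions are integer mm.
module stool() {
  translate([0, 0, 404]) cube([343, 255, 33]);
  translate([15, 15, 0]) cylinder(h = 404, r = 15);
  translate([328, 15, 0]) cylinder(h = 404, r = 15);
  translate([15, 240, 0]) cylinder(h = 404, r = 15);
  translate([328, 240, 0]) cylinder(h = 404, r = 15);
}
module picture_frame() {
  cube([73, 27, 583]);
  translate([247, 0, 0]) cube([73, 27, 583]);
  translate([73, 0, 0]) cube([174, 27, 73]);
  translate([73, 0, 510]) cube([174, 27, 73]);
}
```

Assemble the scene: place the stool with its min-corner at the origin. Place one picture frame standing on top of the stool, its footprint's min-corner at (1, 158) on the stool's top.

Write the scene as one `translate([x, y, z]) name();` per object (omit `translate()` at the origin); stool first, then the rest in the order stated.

stool();
translate([1, 158, 437]) picture_frame();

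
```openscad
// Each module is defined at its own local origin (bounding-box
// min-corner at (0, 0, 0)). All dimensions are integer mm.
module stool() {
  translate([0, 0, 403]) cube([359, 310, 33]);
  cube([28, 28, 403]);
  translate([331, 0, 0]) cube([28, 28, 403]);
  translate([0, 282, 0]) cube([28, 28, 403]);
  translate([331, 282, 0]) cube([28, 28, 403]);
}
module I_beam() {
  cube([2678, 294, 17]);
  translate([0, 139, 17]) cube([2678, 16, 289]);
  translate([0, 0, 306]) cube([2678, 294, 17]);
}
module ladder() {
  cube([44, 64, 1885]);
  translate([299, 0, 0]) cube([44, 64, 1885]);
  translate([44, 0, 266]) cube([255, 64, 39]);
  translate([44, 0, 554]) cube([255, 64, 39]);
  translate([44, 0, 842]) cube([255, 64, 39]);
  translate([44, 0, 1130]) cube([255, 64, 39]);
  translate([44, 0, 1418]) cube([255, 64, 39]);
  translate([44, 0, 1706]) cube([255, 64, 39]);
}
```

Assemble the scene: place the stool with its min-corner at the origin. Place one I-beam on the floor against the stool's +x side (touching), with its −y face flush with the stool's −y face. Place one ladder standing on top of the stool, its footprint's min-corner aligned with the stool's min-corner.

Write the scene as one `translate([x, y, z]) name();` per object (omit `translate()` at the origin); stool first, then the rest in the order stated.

stool();
translate([359, 0, 0]) I_beam();
translate([0, 0, 436]) ladder();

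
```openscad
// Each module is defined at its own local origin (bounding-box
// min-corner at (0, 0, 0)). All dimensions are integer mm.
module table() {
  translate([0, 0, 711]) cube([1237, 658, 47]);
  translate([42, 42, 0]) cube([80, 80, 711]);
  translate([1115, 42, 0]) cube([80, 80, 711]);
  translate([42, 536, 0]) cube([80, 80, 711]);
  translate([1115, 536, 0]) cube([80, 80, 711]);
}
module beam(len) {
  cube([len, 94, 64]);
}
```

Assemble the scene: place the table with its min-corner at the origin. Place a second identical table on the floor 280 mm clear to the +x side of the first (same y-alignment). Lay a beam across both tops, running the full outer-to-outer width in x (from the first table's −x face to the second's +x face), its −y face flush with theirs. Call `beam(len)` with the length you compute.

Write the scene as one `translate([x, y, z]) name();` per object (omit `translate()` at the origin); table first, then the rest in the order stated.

table();
translate([1517, 0, 0]) table();
translate([0, 0, 758]) beam(2754);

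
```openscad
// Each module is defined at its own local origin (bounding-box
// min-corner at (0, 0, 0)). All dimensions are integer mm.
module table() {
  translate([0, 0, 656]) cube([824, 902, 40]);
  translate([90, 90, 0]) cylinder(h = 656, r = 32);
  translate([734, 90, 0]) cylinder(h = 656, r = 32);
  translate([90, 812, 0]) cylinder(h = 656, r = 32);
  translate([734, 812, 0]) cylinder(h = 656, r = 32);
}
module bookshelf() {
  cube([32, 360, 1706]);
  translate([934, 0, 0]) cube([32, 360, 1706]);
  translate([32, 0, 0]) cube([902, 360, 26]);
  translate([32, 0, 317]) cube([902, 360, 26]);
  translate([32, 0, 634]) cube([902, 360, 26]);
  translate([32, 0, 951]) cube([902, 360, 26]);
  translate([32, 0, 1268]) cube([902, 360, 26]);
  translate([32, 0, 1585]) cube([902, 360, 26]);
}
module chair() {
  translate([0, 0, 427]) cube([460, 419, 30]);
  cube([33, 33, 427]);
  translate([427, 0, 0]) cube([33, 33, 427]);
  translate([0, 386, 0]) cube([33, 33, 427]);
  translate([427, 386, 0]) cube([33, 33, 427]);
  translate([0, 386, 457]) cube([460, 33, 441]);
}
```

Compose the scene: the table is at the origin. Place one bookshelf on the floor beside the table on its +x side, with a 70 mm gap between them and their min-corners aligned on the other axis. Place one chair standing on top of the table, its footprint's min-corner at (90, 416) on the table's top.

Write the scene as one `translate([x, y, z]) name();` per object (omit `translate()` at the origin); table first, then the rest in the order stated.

table();
translate([894, 0, 0]) bookshelf();
translate([90, 416, 696]) chair();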